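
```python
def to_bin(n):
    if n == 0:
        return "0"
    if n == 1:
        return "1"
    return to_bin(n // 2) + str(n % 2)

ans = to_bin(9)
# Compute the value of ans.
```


to_bin(9)
= to_bin(4) + "1"
= to_bin(2) + "0" + "1"
= to_bin(1) + "0" + "0" + "1"
= "1" + "0" + "0" + "1"
= "1001"


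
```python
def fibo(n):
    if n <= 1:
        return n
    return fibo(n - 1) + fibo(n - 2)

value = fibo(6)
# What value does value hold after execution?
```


fibo(6)
= fibo(5) + fibo(4)
= (fibo(4) + fibo(3)) + fibo(4)
Computing bottom-up: fibo(0)=0, fibo(1)=1, fibo(2)=1, fibo(3)=2, fibo(4)=3, fibo(5)=5, fibo(6)=8
= 8


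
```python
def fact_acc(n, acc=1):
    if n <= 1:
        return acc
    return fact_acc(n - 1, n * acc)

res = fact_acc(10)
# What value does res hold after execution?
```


fact_acc(10, 1)
= fact_acc(9, 10 * 1) = fact_acc(9, 10)
= fact_acc(8, 9 * 10) = fact_acc(8, 90)
= fact_acc(7, 8 * 90) = fact_acc(7, 720)
= fact_acc(6, 7 * 720) = fact_acc(6, 5040)
= fact_acc(5, 6 * 5040) = fact_acc(5, 30240)
= fact_acc(4, 5 * 30240) = fact_acc(4, 151200)
= fact_acc(3, 4 * 151200) = fact_acc(3, 604800)
= fact_acc(2, 3 * 604800) = fact_acc(2, 1814400)
= fact_acc(1, 2 * 1814400) = fact_acc(1, 3628800)
n <= 1, return acc = 3628800


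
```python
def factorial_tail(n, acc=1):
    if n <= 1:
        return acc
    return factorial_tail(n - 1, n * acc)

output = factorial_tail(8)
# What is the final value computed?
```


factorial_tail(8, 1)
= factorial_tail(7, 8 * 1) = factorial_tail(7, 8)
= factorial_tail(6, 7 * 8) = factorial_tail(6, 56)
= factorial_tail(5, 6 * 56) = factorial_tail(5, 336)
= factorial_tail(4, 5 * 336) = factorial_tail(4, 1680)
= factorial_tail(3, 4 * 1680) = factorial_tail(3, 6720)
= factorial_tail(2, 3 * 6720) = factorial_tail(2, 20160)
= factorial_tail(1, 2 * 20160) = factorial_tail(1, 40320)
n <= 1, return acc = 40320


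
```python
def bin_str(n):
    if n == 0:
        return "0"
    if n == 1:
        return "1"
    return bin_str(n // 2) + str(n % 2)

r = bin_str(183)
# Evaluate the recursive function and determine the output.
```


bin_str(183)
= bin_str(91) + "1"
= bin_str(45) + "1" + "1"
= bin_str(22) + "1" + "1" + "1"
= bin_str(11) + "0" + "1" + "1" + "1"
= bin_str(5) + "1" + "0" + "1" + "1" + "1"
= bin_str(2) + "1" + "1" + "0" + "1" + "1" + "1"
= bin_str(1) + "0" + "1" + "1" + "0" + "1" + "1" + "1"
= "1" + "0" + "1" + "1" + "0" + "1" + "1" + "1"
= "10110111"


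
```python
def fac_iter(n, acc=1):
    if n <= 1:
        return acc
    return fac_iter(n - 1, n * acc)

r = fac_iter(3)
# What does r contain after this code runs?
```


fac_iter(3, 1)
= fac_iter(2, 3 * 1) = fac_iter(2, 3)
= fac_iter(1, 2 * 3) = fac_iter(1, 6)
n <= 1, return acc = 6


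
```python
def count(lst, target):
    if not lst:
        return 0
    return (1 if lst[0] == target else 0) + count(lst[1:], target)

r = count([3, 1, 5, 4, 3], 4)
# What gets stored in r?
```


count([3, 1, 5, 4, 3], 4)
lst[0]=3 != 4: 0 + count([1, 5, 4, 3], 4)
lst[0]=1 != 4: 0 + count([5, 4, 3], 4)
lst[0]=5 != 4: 0 + count([4, 3], 4)
lst[0]=4 == 4: 1 + count([3], 4)
lst[0]=3 != 4: 0 + count([], 4)
= 1


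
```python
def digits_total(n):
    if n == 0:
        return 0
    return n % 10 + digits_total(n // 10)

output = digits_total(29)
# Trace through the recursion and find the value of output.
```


digits_total(29)
= 9 + digits_total(2)
= 9 + 2 + digits_total(0)
= 9 + 2 + 0
= 11


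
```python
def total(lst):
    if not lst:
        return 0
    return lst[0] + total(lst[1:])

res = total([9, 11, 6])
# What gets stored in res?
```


total([9, 11, 6])
= 9 + total([11, 6])
= 9 + 11 + total([6])
= 9 + 11 + 6 + total([])
= 9 + 11 + 6 + 0
= 26


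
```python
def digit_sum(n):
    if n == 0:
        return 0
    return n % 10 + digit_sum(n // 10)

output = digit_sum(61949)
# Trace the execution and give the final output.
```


digit_sum(61949)
= 9 + digit_sum(6194)
= 9 + 4 + digit_sum(619)
= 9 + 4 + 9 + digit_sum(61)
= 9 + 4 + 9 + 1 + digit_sum(6)
= 9 + 4 + 9 + 1 + 6 + digit_sum(0)
= 9 + 4 + 9 + 1 + 6 + 0
= 29


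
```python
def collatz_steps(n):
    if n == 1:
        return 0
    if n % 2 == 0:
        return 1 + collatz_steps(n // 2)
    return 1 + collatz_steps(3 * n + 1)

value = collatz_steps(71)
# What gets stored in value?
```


collatz_steps(71)
71 is odd -> 3*71+1 = 214 -> collatz_steps(214)
214 is even -> collatz_steps(107)
107 is odd -> 3*107+1 = 322 -> collatz_steps(322)
322 is even -> collatz_steps(161)
161 is odd -> 3*161+1 = 484 -> collatz_steps(484)
484 is even -> collatz_steps(242)
242 is even -> collatz_steps(121)
121 is odd -> 3*121+1 = 364 -> collatz_steps(364)
364 is even -> collatz_steps(182)
182 is even -> collatz_steps(91)
91 is odd -> 3*91+1 = 274 -> collatz_steps(274)
274 is even -> collatz_steps(137)
137 is odd -> 3*137+1 = 412 -> collatz_steps(412)
412 is even -> collatz_steps(206)
206 is even -> collatz_steps(103)
103 is odd -> 3*103+1 = 310 -> collatz_steps(310)
310 is even -> collatz_steps(155)
155 is odd -> 3*155+1 = 466 -> collatz_steps(466)
466 is even -> collatz_steps(233)
233 is odd -> 3*233+1 = 700 -> collatz_steps(700)
700 is even -> collatz_steps(350)
350 is even -> collatz_steps(175)
175 is odd -> 3*175+1 = 526 -> collatz_steps(526)
526 is even -> collatz_steps(263)
263 is odd -> 3*263+1 = 790 -> collatz_steps(790)
790 is even -> collatz_steps(395)
395 is odd -> 3*395+1 = 1186 -> collatz_steps(1186)
1186 is even -> collatz_steps(593)
593 is odd -> 3*593+1 = 1780 -> collatz_steps(1780)
1780 is even -> collatz_steps(890)
890 is even -> collatz_steps(445)
445 is odd -> 3*445+1 = 1336 -> collatz_steps(1336)
1336 is even -> collatz_steps(668)
668 is even -> collatz_steps(334)
334 is even -> collatz_steps(167)
167 is odd -> 3*167+1 = 502 -> collatz_steps(502)
502 is even -> collatz_steps(251)
251 is odd -> 3*251+1 = 754 -> collatz_steps(754)
754 is even -> collatz_steps(377)
377 is odd -> 3*377+1 = 1132 -> collatz_steps(1132)
1132 is even -> collatz_steps(566)
566 is even -> collatz_steps(283)
283 is odd -> 3*283+1 = 850 -> collatz_steps(850)
850 is even -> collatz_steps(425)
425 is odd -> 3*425+1 = 1276 -> collatz_steps(1276)
1276 is even -> collatz_steps(638)
638 is even -> collatz_steps(319)
319 is odd -> 3*319+1 = 958 -> collatz_steps(958)
958 is even -> collatz_steps(479)
479 is odd -> 3*479+1 = 1438 -> collatz_steps(1438)
1438 is even -> collatz_steps(719)
719 is odd -> 3*719+1 = 2158 -> collatz_steps(2158)
2158 is even -> collatz_steps(1079)
1079 is odd -> 3*1079+1 = 3238 -> collatz_steps(3238)
3238 is even -> collatz_steps(1619)
1619 is odd -> 3*1619+1 = 4858 -> collatz_steps(4858)
4858 is even -> collatz_steps(2429)
2429 is odd -> 3*2429+1 = 7288 -> collatz_steps(7288)
7288 is even -> collatz_steps(3644)
3644 is even -> collatz_steps(1822)
1822 is even -> collatz_steps(911)
911 is odd -> 3*911+1 = 2734 -> collatz_steps(2734)
2734 is even -> collatz_steps(1367)
1367 is odd -> 3*1367+1 = 4102 -> collatz_steps(4102)
4102 is even -> collatz_steps(2051)
2051 is odd -> 3*2051+1 = 6154 -> collatz_steps(6154)
6154 is even -> collatz_steps(3077)
3077 is odd -> 3*3077+1 = 9232 -> collatz_steps(9232)
9232 is even -> collatz_steps(4616)
4616 is even -> collatz_steps(2308)
2308 is even -> collatz_steps(1154)
1154 is even -> collatz_steps(577)
577 is odd -> 3*577+1 = 1732 -> collatz_steps(1732)
1732 is even -> collatz_steps(866)
866 is even -> collatz_steps(433)
433 is odd -> 3*433+1 = 1300 -> collatz_steps(1300)
1300 is even -> collatz_steps(650)
650 is even -> collatz_steps(325)
325 is odd -> 3*325+1 = 976 -> collatz_steps(976)
976 is even -> collatz_steps(488)
488 is even -> collatz_steps(244)
244 is even -> collatz_steps(122)
122 is even -> collatz_steps(61)
61 is odd -> 3*61+1 = 184 -> collatz_steps(184)
184 is even -> collatz_steps(92)
92 is even -> collatz_steps(46)
46 is even -> collatz_steps(23)
23 is odd -> 3*23+1 = 70 -> collatz_steps(70)
70 is even -> collatz_steps(35)
35 is odd -> 3*35+1 = 106 -> collatz_steps(106)
106 is even -> collatz_steps(53)
53 is odd -> 3*53+1 = 160 -> collatz_steps(160)
160 is even -> collatz_steps(80)
80 is even -> collatz_steps(40)
40 is even -> collatz_steps(20)
20 is even -> collatz_steps(10)
10 is even -> collatz_steps(5)
5 is odd -> 3*5+1 = 16 -> collatz_steps(16)
16 is even -> collatz_steps(8)
8 is even -> collatz_steps(4)
4 is even -> collatz_steps(2)
2 is even -> collatz_steps(1)
Reached 1 after 102 steps
= 102


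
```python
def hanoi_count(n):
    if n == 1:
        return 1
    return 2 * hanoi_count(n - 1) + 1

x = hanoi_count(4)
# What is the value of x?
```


hanoi_count(4)
= 2 * hanoi_count(3) + 1
= 2 * (2 * hanoi_count(2) + 1) + 1
= 2 * (2 * (2 * hanoi_count(1) + 1) + 1) + 1
Now compute bottom-up:
hanoi_count(1) = 1
hanoi_count(2) = 2 * 1 + 1 = 3
hanoi_count(3) = 2 * 3 + 1 = 7
hanoi_count(4) = 2 * 7 + 1 = 15
= 15


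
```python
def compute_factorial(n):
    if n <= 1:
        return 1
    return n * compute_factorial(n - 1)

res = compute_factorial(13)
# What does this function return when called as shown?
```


compute_factorial(13)
= 13 * compute_factorial(12)
= 13 * 12 * compute_factorial(11)
= 13 * 12 * 11 * compute_factorial(10)
= 13 * 12 * 11 * 10 * compute_factorial(9)
= 13 * 12 * 11 * 10 * 9 * compute_factorial(8)
= 13 * 12 * 11 * 10 * 9 * 8 * compute_factorial(7)
= 13 * 12 * 11 * 10 * 9 * 8 * 7 * compute_factorial(6)
= 13 * 12 * 11 * 10 * 9 * 8 * 7 * 6 * compute_factorial(5)
= 13 * 12 * 11 * 10 * 9 * 8 * 7 * 6 * 5 * compute_factorial(4)
= 13 * 12 * 11 * 10 * 9 * 8 * 7 * 6 * 5 * 4 * compute_factorial(3)
= 13 * 12 * 11 * 10 * 9 * 8 * 7 * 6 * 5 * 4 * 3 * compute_factorial(2)
= 13 * 12 * 11 * 10 * 9 * 8 * 7 * 6 * 5 * 4 * 3 * 2 * compute_factorial(1)
= 13 * 12 * 11 * 10 * 9 * 8 * 7 * 6 * 5 * 4 * 3 * 2 * 1
= 6227020800


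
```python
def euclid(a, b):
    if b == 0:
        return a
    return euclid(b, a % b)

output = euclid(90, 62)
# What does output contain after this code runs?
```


euclid(90, 62)
= euclid(62, 90 % 62) = euclid(62, 28)
= euclid(28, 62 % 28) = euclid(28, 6)
= euclid(6, 28 % 6) = euclid(6, 4)
= euclid(4, 6 % 4) = euclid(4, 2)
= euclid(2, 4 % 2) = euclid(2, 0)
b == 0, return a = 2


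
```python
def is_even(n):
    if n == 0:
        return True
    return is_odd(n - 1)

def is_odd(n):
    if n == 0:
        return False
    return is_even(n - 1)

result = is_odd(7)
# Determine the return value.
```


is_odd(7)
= is_even(6)
= is_odd(5)
= is_even(4)
= is_odd(3)
= is_even(2)
= is_odd(1)
= is_even(0)
n == 0: return True
= True


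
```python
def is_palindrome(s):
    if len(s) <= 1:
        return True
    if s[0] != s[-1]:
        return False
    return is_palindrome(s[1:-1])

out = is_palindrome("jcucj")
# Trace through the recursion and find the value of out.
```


is_palindrome("jcucj")
"jcucj": s[0]='j' == s[-1]='j' -> is_palindrome("cuc")
"cuc": s[0]='c' == s[-1]='c' -> is_palindrome("u")
"u": len <= 1 -> True
= True


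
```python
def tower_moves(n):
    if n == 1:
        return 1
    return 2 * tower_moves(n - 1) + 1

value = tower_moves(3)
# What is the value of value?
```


tower_moves(3)
= 2 * tower_moves(2) + 1
= 2 * (2 * tower_moves(1) + 1) + 1
Now compute bottom-up:
tower_moves(1) = 1
tower_moves(2) = 2 * 1 + 1 = 3
tower_moves(3) = 2 * 3 + 1 = 7
= 7


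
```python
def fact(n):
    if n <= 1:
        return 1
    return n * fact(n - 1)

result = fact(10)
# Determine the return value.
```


fact(10)
= 10 * fact(9)
= 10 * 9 * fact(8)
= 10 * 9 * 8 * fact(7)
= 10 * 9 * 8 * 7 * fact(6)
= 10 * 9 * 8 * 7 * 6 * fact(5)
= 10 * 9 * 8 * 7 * 6 * 5 * fact(4)
= 10 * 9 * 8 * 7 * 6 * 5 * 4 * fact(3)
= 10 * 9 * 8 * 7 * 6 * 5 * 4 * 3 * fact(2)
= 10 * 9 * 8 * 7 * 6 * 5 * 4 * 3 * 2 * fact(1)
= 10 * 9 * 8 * 7 * 6 * 5 * 4 * 3 * 2 * 1
= 3628800


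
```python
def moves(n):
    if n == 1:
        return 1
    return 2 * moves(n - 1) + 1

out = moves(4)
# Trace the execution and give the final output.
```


moves(4)
= 2 * moves(3) + 1
= 2 * (2 * moves(2) + 1) + 1
= 2 * (2 * (2 * moves(1) + 1) + 1) + 1
Now compute bottom-up:
moves(1) = 1
moves(2) = 2 * 1 + 1 = 3
moves(3) = 2 * 3 + 1 = 7
moves(4) = 2 * 7 + 1 = 15
= 15


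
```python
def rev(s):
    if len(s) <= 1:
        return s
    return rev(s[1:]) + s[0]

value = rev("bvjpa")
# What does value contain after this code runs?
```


rev("bvjpa")
= rev("vjpa") + "b"
= rev("jpa") + "v" + "b"
= rev("pa") + "j" + "v" + "b"
= rev("a") + "p" + "j" + "v" + "b"
= "a" + "p" + "j" + "v" + "b"
= "apjvb"


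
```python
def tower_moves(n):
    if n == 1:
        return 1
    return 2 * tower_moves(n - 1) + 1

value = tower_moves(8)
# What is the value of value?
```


tower_moves(8)
= 2 * tower_moves(7) + 1
= 2 * (2 * tower_moves(6) + 1) + 1
= 2 * (2 * (2 * tower_moves(5) + 1) + 1) + 1
= 2 * (2 * (2 * (2 * tower_moves(4) + 1) + 1) + 1) + 1
= 2 * (2 * (2 * (2 * (2 * tower_moves(3) + 1) + 1) + 1) + 1) + 1
= 2 * (2 * (2 * (2 * (2 * (2 * tower_moves(2) + 1) + 1) + 1) + 1) + 1) + 1
= 2 * (2 * (2 * (2 * (2 * (2 * (2 * tower_moves(1) + 1) + 1) + 1) + 1) + 1) + 1) + 1
Now compute bottom-up:
tower_moves(1) = 1
tower_moves(2) = 2 * 1 + 1 = 3
tower_moves(3) = 2 * 3 + 1 = 7
tower_moves(4) = 2 * 7 + 1 = 15
tower_moves(5) = 2 * 15 + 1 = 31
tower_moves(6) = 2 * 31 + 1 = 63
tower_moves(7) = 2 * 63 + 1 = 127
tower_moves(8) = 2 * 127 + 1 = 255
= 255


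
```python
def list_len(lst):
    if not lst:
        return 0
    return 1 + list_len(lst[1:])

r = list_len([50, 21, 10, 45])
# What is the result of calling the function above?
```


list_len([50, 21, 10, 45])
= 1 + list_len([21, 10, 45])
= 1 + 1 + list_len([10, 45])
= 1 + 1 + 1 + list_len([45])
= 1 + 1 + 1 + 1 + list_len([])
= 1 + 1 + 1 + 1 + 0
= 4


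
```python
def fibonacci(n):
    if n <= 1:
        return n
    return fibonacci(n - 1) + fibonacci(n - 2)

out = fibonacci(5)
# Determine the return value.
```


fibonacci(5)
= fibonacci(4) + fibonacci(3)
= (fibonacci(3) + fibonacci(2)) + fibonacci(3)
Computing bottom-up: fibonacci(0)=0, fibonacci(1)=1, fibonacci(2)=1, fibonacci(3)=2, fibonacci(4)=3, fibonacci(5)=5
= 5


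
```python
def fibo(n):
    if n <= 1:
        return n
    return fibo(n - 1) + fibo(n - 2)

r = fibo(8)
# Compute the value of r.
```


fibo(8)
= fibo(7) + fibo(6)
= (fibo(6) + fibo(5)) + fibo(6)
Computing bottom-up: fibo(0)=0, fibo(1)=1, fibo(2)=1, fibo(3)=2, fibo(4)=3, fibo(5)=5, fibo(6)=8, fibo(7)=13, fibo(8)=21
= 21


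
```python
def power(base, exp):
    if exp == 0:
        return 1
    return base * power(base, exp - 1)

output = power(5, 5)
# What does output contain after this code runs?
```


power(5, 5)
= 5 * power(5, 4)
= 5 * 5 * power(5, 3)
= 5 * 5 * 5 * power(5, 2)
= 5 * 5 * 5 * 5 * power(5, 1)
= 5 * 5 * 5 * 5 * 5 * power(5, 0)
= 5 * 5 * 5 * 5 * 5 * 1
= 3125


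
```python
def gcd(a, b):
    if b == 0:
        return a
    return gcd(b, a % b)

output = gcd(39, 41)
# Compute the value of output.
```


gcd(39, 41)
= gcd(41, 39 % 41) = gcd(41, 39)
= gcd(39, 41 % 39) = gcd(39, 2)
= gcd(2, 39 % 2) = gcd(2, 1)
= gcd(1, 2 % 1) = gcd(1, 0)
b == 0, return a = 1


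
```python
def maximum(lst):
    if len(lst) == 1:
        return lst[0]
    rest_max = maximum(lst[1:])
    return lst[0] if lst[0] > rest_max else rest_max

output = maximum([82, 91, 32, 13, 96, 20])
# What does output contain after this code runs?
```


maximum([82, 91, 32, 13, 96, 20])
= compare 82 with maximum([91, 32, 13, 96, 20])
= compare 91 with maximum([32, 13, 96, 20])
= compare 32 with maximum([13, 96, 20])
= compare 13 with maximum([96, 20])
= compare 96 with maximum([20])
Base: maximum([20]) = 20
compare 96 with 20: max = 96
compare 13 with 96: max = 96
compare 32 with 96: max = 96
compare 91 with 96: max = 96
compare 82 with 96: max = 96
= 96


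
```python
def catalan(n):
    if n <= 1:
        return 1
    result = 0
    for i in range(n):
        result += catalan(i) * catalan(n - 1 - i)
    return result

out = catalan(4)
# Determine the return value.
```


catalan(4)
= sum of catalan(i) * catalan(4-1-i) for i in 0..3
First compute sub-values bottom-up:
  catalan(0) = 1, catalan(1) = 1
  catalan(2) = 1*1 + 1*1 = 2
  catalan(3) = 1*2 + 1*1 + 2*1 = 5
Now catalan(4):
  catalan(0)*catalan(3) = 1*5 = 5
  catalan(1)*catalan(2) = 1*2 = 2
  catalan(2)*catalan(1) = 2*1 = 2
  catalan(3)*catalan(0) = 5*1 = 5
= 5 + 2 + 2 + 5
= 14


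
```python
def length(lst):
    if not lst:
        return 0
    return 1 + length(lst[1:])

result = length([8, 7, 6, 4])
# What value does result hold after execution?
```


length([8, 7, 6, 4])
= 1 + length([7, 6, 4])
= 1 + 1 + length([6, 4])
= 1 + 1 + 1 + length([4])
= 1 + 1 + 1 + 1 + length([])
= 1 + 1 + 1 + 1 + 0
= 4


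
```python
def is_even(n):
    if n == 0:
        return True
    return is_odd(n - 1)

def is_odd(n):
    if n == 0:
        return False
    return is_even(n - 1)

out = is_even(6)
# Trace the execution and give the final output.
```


is_even(6)
= is_odd(5)
= is_even(4)
= is_odd(3)
= is_even(2)
= is_odd(1)
= is_even(0)
n == 0: return True
= True


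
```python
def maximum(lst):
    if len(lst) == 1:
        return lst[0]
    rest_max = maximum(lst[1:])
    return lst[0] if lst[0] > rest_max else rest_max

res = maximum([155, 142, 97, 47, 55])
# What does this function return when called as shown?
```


maximum([155, 142, 97, 47, 55])
= compare 155 with maximum([142, 97, 47, 55])
= compare 142 with maximum([97, 47, 55])
= compare 97 with maximum([47, 55])
= compare 47 with maximum([55])
Base: maximum([55]) = 55
compare 47 with 55: max = 55
compare 97 with 55: max = 97
compare 142 with 97: max = 142
compare 155 with 142: max = 155
= 155


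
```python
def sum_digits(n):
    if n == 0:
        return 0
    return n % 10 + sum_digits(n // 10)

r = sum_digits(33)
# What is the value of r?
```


sum_digits(33)
= 3 + sum_digits(3)
= 3 + 3 + sum_digits(0)
= 3 + 3 + 0
= 6


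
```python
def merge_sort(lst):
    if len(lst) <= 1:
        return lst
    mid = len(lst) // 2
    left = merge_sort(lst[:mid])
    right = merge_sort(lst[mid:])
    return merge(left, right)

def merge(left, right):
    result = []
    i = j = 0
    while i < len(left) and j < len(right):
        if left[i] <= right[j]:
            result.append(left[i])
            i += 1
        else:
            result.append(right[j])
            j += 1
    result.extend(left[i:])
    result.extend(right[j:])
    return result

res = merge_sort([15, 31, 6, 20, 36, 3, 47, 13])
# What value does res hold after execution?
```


merge_sort([15, 31, 6, 20, 36, 3, 47, 13])
Split into [15, 31, 6, 20] and [36, 3, 47, 13]
Left sorted: [6, 15, 20, 31]
Right sorted: [3, 13, 36, 47]
Merge [6, 15, 20, 31] and [3, 13, 36, 47]
= [3, 6, 13, 15, 20, 31, 36, 47]


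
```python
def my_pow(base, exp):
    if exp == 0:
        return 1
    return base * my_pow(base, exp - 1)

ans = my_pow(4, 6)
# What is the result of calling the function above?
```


my_pow(4, 6)
= 4 * my_pow(4, 5)
= 4 * 4 * my_pow(4, 4)
= 4 * 4 * 4 * my_pow(4, 3)
= 4 * 4 * 4 * 4 * my_pow(4, 2)
= 4 * 4 * 4 * 4 * 4 * my_pow(4, 1)
= 4 * 4 * 4 * 4 * 4 * 4 * my_pow(4, 0)
= 4 * 4 * 4 * 4 * 4 * 4 * 1
= 4096


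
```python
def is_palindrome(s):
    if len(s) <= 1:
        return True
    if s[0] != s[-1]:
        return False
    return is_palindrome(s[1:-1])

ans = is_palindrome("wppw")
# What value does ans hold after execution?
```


is_palindrome("wppw")
"wppw": s[0]='w' == s[-1]='w' -> is_palindrome("pp")
"pp": s[0]='p' == s[-1]='p' -> is_palindrome("")
"": len <= 1 -> True
= True


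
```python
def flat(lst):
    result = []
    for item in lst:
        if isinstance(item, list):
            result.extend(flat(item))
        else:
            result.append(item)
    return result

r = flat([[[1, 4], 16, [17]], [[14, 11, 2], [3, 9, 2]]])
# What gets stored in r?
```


flat([[[1, 4], 16, [17]], [[14, 11, 2], [3, 9, 2]]])
Processing each element:
  [[1, 4], 16, [17]] is a list -> flat recursively -> [1, 4, 16, 17]
  [[14, 11, 2], [3, 9, 2]] is a list -> flat recursively -> [14, 11, 2, 3, 9, 2]
= [1, 4, 16, 17, 14, 11, 2, 3, 9, 2]


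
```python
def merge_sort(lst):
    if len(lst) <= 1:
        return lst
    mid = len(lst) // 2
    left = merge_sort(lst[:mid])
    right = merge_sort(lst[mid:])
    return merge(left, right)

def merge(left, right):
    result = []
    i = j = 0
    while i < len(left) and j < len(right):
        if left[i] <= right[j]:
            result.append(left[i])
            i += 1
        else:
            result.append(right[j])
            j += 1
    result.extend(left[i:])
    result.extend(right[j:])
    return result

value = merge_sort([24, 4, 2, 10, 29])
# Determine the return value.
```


merge_sort([24, 4, 2, 10, 29])
Split into [24, 4] and [2, 10, 29]
Left sorted: [4, 24]
Right sorted: [2, 10, 29]
Merge [4, 24] and [2, 10, 29]
= [2, 4, 10, 24, 29]


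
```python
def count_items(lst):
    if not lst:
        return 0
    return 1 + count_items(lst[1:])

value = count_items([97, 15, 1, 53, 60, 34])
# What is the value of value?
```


count_items([97, 15, 1, 53, 60, 34])
= 1 + count_items([15, 1, 53, 60, 34])
= 1 + 1 + count_items([1, 53, 60, 34])
= 1 + 1 + 1 + count_items([53, 60, 34])
= 1 + 1 + 1 + 1 + count_items([60, 34])
= 1 + 1 + 1 + 1 + 1 + count_items([34])
= 1 + 1 + 1 + 1 + 1 + 1 + count_items([])
= 1 + 1 + 1 + 1 + 1 + 1 + 0
= 6


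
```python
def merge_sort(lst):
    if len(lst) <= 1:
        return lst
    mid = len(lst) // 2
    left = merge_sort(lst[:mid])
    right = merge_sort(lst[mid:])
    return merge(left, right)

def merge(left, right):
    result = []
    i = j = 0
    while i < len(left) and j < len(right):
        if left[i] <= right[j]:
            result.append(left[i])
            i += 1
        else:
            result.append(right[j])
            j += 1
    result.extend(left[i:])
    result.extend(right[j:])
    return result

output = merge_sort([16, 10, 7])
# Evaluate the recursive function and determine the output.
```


merge_sort([16, 10, 7])
Split into [16] and [10, 7]
Left sorted: [16]
Right sorted: [7, 10]
Merge [16] and [7, 10]
= [7, 10, 16]


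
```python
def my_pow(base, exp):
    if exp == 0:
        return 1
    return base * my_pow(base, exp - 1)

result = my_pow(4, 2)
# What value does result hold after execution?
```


my_pow(4, 2)
= 4 * my_pow(4, 1)
= 4 * 4 * my_pow(4, 0)
= 4 * 4 * 1
= 16


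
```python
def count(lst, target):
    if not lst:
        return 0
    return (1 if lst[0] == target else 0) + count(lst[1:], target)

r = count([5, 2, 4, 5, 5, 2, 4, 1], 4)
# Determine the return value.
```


count([5, 2, 4, 5, 5, 2, 4, 1], 4)
lst[0]=5 != 4: 0 + count([2, 4, 5, 5, 2, 4, 1], 4)
lst[0]=2 != 4: 0 + count([4, 5, 5, 2, 4, 1], 4)
lst[0]=4 == 4: 1 + count([5, 5, 2, 4, 1], 4)
lst[0]=5 != 4: 0 + count([5, 2, 4, 1], 4)
lst[0]=5 != 4: 0 + count([2, 4, 1], 4)
lst[0]=2 != 4: 0 + count([4, 1], 4)
lst[0]=4 == 4: 1 + count([1], 4)
lst[0]=1 != 4: 0 + count([], 4)
= 2


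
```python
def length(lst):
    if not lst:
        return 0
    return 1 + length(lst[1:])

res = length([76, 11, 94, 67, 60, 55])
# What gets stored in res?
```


length([76, 11, 94, 67, 60, 55])
= 1 + length([11, 94, 67, 60, 55])
= 1 + 1 + length([94, 67, 60, 55])
= 1 + 1 + 1 + length([67, 60, 55])
= 1 + 1 + 1 + 1 + length([60, 55])
= 1 + 1 + 1 + 1 + 1 + length([55])
= 1 + 1 + 1 + 1 + 1 + 1 + length([])
= 1 + 1 + 1 + 1 + 1 + 1 + 0
= 6


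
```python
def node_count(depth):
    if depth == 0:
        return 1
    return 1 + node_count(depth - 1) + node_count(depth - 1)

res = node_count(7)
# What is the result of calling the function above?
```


node_count(7)
= 1 + node_count(6) + node_count(6)
= 1 + 2 * node_count(6)
node_count(k) = 2^(k+1) - 1
node_count(0) = 1
node_count(1) = 3
node_count(2) = 7
node_count(3) = 15
node_count(4) = 31
node_count(7) = 2^8 - 1 = 255


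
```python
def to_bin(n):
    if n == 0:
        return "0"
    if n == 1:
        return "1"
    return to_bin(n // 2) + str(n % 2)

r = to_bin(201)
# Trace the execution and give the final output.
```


to_bin(201)
= to_bin(100) + "1"
= to_bin(50) + "0" + "1"
= to_bin(25) + "0" + "0" + "1"
= to_bin(12) + "1" + "0" + "0" + "1"
= to_bin(6) + "0" + "1" + "0" + "0" + "1"
= to_bin(3) + "0" + "0" + "1" + "0" + "0" + "1"
= to_bin(1) + "1" + "0" + "0" + "1" + "0" + "0" + "1"
= "1" + "1" + "0" + "0" + "1" + "0" + "0" + "1"
= "11001001"


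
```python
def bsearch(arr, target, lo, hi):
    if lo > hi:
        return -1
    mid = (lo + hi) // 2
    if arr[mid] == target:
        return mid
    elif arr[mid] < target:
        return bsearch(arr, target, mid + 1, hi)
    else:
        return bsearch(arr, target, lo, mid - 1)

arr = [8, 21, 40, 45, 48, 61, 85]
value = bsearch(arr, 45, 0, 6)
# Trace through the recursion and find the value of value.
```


bsearch(arr, 45, 0, 6)
lo=0, hi=6, mid=3, arr[mid]=45
arr[3] == 45, found at index 3
= 3


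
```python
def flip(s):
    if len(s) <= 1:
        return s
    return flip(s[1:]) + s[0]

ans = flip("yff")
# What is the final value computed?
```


flip("yff")
= flip("ff") + "y"
= flip("f") + "f" + "y"
= "f" + "f" + "y"
= "ffy"


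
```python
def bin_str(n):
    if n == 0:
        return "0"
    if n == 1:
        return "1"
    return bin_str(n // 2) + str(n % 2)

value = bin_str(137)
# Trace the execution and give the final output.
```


bin_str(137)
= bin_str(68) + "1"
= bin_str(34) + "0" + "1"
= bin_str(17) + "0" + "0" + "1"
= bin_str(8) + "1" + "0" + "0" + "1"
= bin_str(4) + "0" + "1" + "0" + "0" + "1"
= bin_str(2) + "0" + "0" + "1" + "0" + "0" + "1"
= bin_str(1) + "0" + "0" + "0" + "1" + "0" + "0" + "1"
= "1" + "0" + "0" + "0" + "1" + "0" + "0" + "1"
= "10001001"


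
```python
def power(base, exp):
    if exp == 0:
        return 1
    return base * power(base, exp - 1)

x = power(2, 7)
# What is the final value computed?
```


power(2, 7)
= 2 * power(2, 6)
= 2 * 2 * power(2, 5)
= 2 * 2 * 2 * power(2, 4)
= 2 * 2 * 2 * 2 * power(2, 3)
= 2 * 2 * 2 * 2 * 2 * power(2, 2)
= 2 * 2 * 2 * 2 * 2 * 2 * power(2, 1)
= 2 * 2 * 2 * 2 * 2 * 2 * 2 * power(2, 0)
= 2 * 2 * 2 * 2 * 2 * 2 * 2 * 1
= 128


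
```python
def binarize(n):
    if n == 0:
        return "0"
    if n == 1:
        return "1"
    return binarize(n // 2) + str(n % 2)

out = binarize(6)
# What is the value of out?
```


binarize(6)
= binarize(3) + "0"
= binarize(1) + "1" + "0"
= "1" + "1" + "0"
= "110"


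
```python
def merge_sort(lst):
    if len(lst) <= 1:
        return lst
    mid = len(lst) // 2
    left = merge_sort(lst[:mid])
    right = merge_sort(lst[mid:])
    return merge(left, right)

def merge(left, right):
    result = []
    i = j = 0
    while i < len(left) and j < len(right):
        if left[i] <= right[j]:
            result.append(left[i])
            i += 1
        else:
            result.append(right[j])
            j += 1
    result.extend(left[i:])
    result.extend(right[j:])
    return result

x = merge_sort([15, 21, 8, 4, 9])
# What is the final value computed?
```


merge_sort([15, 21, 8, 4, 9])
Split into [15, 21] and [8, 4, 9]
Left sorted: [15, 21]
Right sorted: [4, 8, 9]
Merge [15, 21] and [4, 8, 9]
= [4, 8, 9, 15, 21]


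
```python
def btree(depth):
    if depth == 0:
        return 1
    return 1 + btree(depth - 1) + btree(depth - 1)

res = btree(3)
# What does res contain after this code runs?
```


btree(3)
= 1 + btree(2) + btree(2)
= 1 + 2 * btree(2)
btree(k) = 2^(k+1) - 1
btree(0) = 1
btree(1) = 3
btree(2) = 7
btree(3) = 15
btree(3) = 2^4 - 1 = 15


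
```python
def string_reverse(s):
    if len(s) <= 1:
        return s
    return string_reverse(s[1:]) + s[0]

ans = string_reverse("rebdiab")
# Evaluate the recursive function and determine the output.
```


string_reverse("rebdiab")
= string_reverse("ebdiab") + "r"
= string_reverse("bdiab") + "e" + "r"
= string_reverse("diab") + "b" + "e" + "r"
= string_reverse("iab") + "d" + "b" + "e" + "r"
= string_reverse("ab") + "i" + "d" + "b" + "e" + "r"
= string_reverse("b") + "a" + "i" + "d" + "b" + "e" + "r"
= "b" + "a" + "i" + "d" + "b" + "e" + "r"
= "baidber"


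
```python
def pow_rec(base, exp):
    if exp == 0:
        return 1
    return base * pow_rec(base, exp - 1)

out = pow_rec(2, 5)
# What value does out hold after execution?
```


pow_rec(2, 5)
= 2 * pow_rec(2, 4)
= 2 * 2 * pow_rec(2, 3)
= 2 * 2 * 2 * pow_rec(2, 2)
= 2 * 2 * 2 * 2 * pow_rec(2, 1)
= 2 * 2 * 2 * 2 * 2 * pow_rec(2, 0)
= 2 * 2 * 2 * 2 * 2 * 1
= 32


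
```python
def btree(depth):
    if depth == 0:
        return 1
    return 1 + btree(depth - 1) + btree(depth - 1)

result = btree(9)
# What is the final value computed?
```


btree(9)
= 1 + btree(8) + btree(8)
= 1 + 2 * btree(8)
btree(k) = 2^(k+1) - 1
btree(0) = 1
btree(1) = 3
btree(2) = 7
btree(3) = 15
btree(4) = 31
btree(9) = 2^10 - 1 = 1023


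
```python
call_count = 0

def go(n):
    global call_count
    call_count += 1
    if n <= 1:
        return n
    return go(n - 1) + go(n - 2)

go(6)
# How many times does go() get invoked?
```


go(6) calls go(5) and go(4); each non-base call branches into two more.
Let C(k) = total number of calls made by go(k), including the call to go(k) itself.
Base cases: C(0) = 1, C(1) = 1
Recurrence: C(k) = 1 + C(k-1) + C(k-2)
  C(2) = 1 + C(1) + C(0) = 1 + 1 + 1 = 3
  C(3) = 1 + C(2) + C(1) = 1 + 3 + 1 = 5
  C(4) = 1 + C(3) + C(2) = 1 + 5 + 3 = 9
  C(5) = 1 + C(4) + C(3) = 1 + 9 + 5 = 15
  C(6) = 1 + C(5) + C(4) = 1 + 15 + 9 = 25
Total calls = C(6) = 25


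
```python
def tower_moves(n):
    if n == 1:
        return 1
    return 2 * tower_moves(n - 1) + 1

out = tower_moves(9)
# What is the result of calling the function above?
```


tower_moves(9)
= 2 * tower_moves(8) + 1
= 2 * (2 * tower_moves(7) + 1) + 1
= 2 * (2 * (2 * tower_moves(6) + 1) + 1) + 1
= 2 * (2 * (2 * (2 * tower_moves(5) + 1) + 1) + 1) + 1
= 2 * (2 * (2 * (2 * (2 * tower_moves(4) + 1) + 1) + 1) + 1) + 1
= 2 * (2 * (2 * (2 * (2 * (2 * tower_moves(3) + 1) + 1) + 1) + 1) + 1) + 1
= 2 * (2 * (2 * (2 * (2 * (2 * (2 * tower_moves(2) + 1) + 1) + 1) + 1) + 1) + 1) + 1
= 2 * (2 * (2 * (2 * (2 * (2 * (2 * (2 * tower_moves(1) + 1) + 1) + 1) + 1) + 1) + 1) + 1) + 1
Now compute bottom-up:
tower_moves(1) = 1
tower_moves(2) = 2 * 1 + 1 = 3
tower_moves(3) = 2 * 3 + 1 = 7
tower_moves(4) = 2 * 7 + 1 = 15
tower_moves(5) = 2 * 15 + 1 = 31
tower_moves(6) = 2 * 31 + 1 = 63
tower_moves(7) = 2 * 63 + 1 = 127
tower_moves(8) = 2 * 127 + 1 = 255
tower_moves(9) = 2 * 255 + 1 = 511
= 511


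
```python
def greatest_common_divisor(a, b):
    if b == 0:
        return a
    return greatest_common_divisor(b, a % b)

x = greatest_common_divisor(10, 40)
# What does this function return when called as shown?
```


greatest_common_divisor(10, 40)
= greatest_common_divisor(40, 10 % 40) = greatest_common_divisor(40, 10)
= greatest_common_divisor(10, 40 % 10) = greatest_common_divisor(10, 0)
b == 0, return a = 10


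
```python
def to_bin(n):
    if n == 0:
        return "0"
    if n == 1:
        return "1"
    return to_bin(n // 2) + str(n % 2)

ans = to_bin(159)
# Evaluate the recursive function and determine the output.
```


to_bin(159)
= to_bin(79) + "1"
= to_bin(39) + "1" + "1"
= to_bin(19) + "1" + "1" + "1"
= to_bin(9) + "1" + "1" + "1" + "1"
= to_bin(4) + "1" + "1" + "1" + "1" + "1"
= to_bin(2) + "0" + "1" + "1" + "1" + "1" + "1"
= to_bin(1) + "0" + "0" + "1" + "1" + "1" + "1" + "1"
= "1" + "0" + "0" + "1" + "1" + "1" + "1" + "1"
= "10011111"


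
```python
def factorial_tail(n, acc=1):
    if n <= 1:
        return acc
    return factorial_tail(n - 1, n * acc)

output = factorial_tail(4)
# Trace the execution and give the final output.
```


factorial_tail(4, 1)
= factorial_tail(3, 4 * 1) = factorial_tail(3, 4)
= factorial_tail(2, 3 * 4) = factorial_tail(2, 12)
= factorial_tail(1, 2 * 12) = factorial_tail(1, 24)
n <= 1, return acc = 24


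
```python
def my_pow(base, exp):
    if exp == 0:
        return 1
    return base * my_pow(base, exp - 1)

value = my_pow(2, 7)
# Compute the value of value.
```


my_pow(2, 7)
= 2 * my_pow(2, 6)
= 2 * 2 * my_pow(2, 5)
= 2 * 2 * 2 * my_pow(2, 4)
= 2 * 2 * 2 * 2 * my_pow(2, 3)
= 2 * 2 * 2 * 2 * 2 * my_pow(2, 2)
= 2 * 2 * 2 * 2 * 2 * 2 * my_pow(2, 1)
= 2 * 2 * 2 * 2 * 2 * 2 * 2 * my_pow(2, 0)
= 2 * 2 * 2 * 2 * 2 * 2 * 2 * 1
= 128


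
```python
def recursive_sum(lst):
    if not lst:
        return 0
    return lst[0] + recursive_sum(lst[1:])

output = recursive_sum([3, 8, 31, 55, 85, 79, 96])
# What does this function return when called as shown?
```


recursive_sum([3, 8, 31, 55, 85, 79, 96])
= 3 + recursive_sum([8, 31, 55, 85, 79, 96])
= 3 + 8 + recursive_sum([31, 55, 85, 79, 96])
= 3 + 8 + 31 + recursive_sum([55, 85, 79, 96])
= 3 + 8 + 31 + 55 + recursive_sum([85, 79, 96])
= 3 + 8 + 31 + 55 + 85 + recursive_sum([79, 96])
= 3 + 8 + 31 + 55 + 85 + 79 + recursive_sum([96])
= 3 + 8 + 31 + 55 + 85 + 79 + 96 + recursive_sum([])
= 3 + 8 + 31 + 55 + 85 + 79 + 96 + 0
= 357


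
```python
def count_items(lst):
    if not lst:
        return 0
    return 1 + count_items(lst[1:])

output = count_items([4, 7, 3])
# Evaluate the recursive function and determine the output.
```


count_items([4, 7, 3])
= 1 + count_items([7, 3])
= 1 + 1 + count_items([3])
= 1 + 1 + 1 + count_items([])
= 1 + 1 + 1 + 0
= 3


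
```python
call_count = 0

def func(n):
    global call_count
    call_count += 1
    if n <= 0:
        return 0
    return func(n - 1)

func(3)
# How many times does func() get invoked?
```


func(3) calls func(2) calls ... calls func(0)
Total calls: 3 + 1 (for base case) = 4


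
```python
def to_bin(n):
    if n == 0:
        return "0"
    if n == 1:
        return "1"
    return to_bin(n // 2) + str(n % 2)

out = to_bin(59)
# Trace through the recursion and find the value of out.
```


to_bin(59)
= to_bin(29) + "1"
= to_bin(14) + "1" + "1"
= to_bin(7) + "0" + "1" + "1"
= to_bin(3) + "1" + "0" + "1" + "1"
= to_bin(1) + "1" + "1" + "0" + "1" + "1"
= "1" + "1" + "1" + "0" + "1" + "1"
= "111011"


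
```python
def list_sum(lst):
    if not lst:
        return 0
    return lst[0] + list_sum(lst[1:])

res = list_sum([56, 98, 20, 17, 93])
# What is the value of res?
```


list_sum([56, 98, 20, 17, 93])
= 56 + list_sum([98, 20, 17, 93])
= 56 + 98 + list_sum([20, 17, 93])
= 56 + 98 + 20 + list_sum([17, 93])
= 56 + 98 + 20 + 17 + list_sum([93])
= 56 + 98 + 20 + 17 + 93 + list_sum([])
= 56 + 98 + 20 + 17 + 93 + 0
= 284


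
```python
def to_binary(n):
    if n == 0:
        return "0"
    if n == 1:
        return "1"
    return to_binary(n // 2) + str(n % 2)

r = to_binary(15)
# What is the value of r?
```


to_binary(15)
= to_binary(7) + "1"
= to_binary(3) + "1" + "1"
= to_binary(1) + "1" + "1" + "1"
= "1" + "1" + "1" + "1"
= "1111"


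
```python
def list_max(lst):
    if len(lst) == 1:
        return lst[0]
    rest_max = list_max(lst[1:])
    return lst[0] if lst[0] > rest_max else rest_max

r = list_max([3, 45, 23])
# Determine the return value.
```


list_max([3, 45, 23])
= compare 3 with list_max([45, 23])
= compare 45 with list_max([23])
Base: list_max([23]) = 23
compare 45 with 23: max = 45
compare 3 with 45: max = 45
= 45


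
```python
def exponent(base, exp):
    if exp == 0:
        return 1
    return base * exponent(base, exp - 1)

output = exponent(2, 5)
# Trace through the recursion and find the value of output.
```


exponent(2, 5)
= 2 * exponent(2, 4)
= 2 * 2 * exponent(2, 3)
= 2 * 2 * 2 * exponent(2, 2)
= 2 * 2 * 2 * 2 * exponent(2, 1)
= 2 * 2 * 2 * 2 * 2 * exponent(2, 0)
= 2 * 2 * 2 * 2 * 2 * 1
= 32


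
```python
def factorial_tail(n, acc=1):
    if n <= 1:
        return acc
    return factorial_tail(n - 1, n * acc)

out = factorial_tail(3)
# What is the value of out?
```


factorial_tail(3, 1)
= factorial_tail(2, 3 * 1) = factorial_tail(2, 3)
= factorial_tail(1, 2 * 3) = factorial_tail(1, 6)
n <= 1, return acc = 6


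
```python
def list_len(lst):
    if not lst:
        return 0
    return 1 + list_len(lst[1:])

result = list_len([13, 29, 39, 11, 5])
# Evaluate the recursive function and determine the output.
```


list_len([13, 29, 39, 11, 5])
= 1 + list_len([29, 39, 11, 5])
= 1 + 1 + list_len([39, 11, 5])
= 1 + 1 + 1 + list_len([11, 5])
= 1 + 1 + 1 + 1 + list_len([5])
= 1 + 1 + 1 + 1 + 1 + list_len([])
= 1 + 1 + 1 + 1 + 1 + 0
= 5


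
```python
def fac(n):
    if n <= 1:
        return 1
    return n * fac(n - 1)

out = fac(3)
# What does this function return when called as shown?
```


fac(3)
= 3 * fac(2)
= 3 * 2 * fac(1)
= 3 * 2 * 1
= 6


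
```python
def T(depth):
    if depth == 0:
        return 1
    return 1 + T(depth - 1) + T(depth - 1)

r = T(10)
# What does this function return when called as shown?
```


T(10)
= 1 + T(9) + T(9)
= 1 + 2 * T(9)
T(k) = 2^(k+1) - 1
T(0) = 1
T(1) = 3
T(2) = 7
T(3) = 15
T(4) = 31
T(10) = 2^11 - 1 = 2047


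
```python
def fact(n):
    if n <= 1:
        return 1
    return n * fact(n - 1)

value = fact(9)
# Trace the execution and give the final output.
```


fact(9)
= 9 * fact(8)
= 9 * 8 * fact(7)
= 9 * 8 * 7 * fact(6)
= 9 * 8 * 7 * 6 * fact(5)
= 9 * 8 * 7 * 6 * 5 * fact(4)
= 9 * 8 * 7 * 6 * 5 * 4 * fact(3)
= 9 * 8 * 7 * 6 * 5 * 4 * 3 * fact(2)
= 9 * 8 * 7 * 6 * 5 * 4 * 3 * 2 * fact(1)
= 9 * 8 * 7 * 6 * 5 * 4 * 3 * 2 * 1
= 362880


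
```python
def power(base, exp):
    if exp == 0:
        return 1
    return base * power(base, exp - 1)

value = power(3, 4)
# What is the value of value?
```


power(3, 4)
= 3 * power(3, 3)
= 3 * 3 * power(3, 2)
= 3 * 3 * 3 * power(3, 1)
= 3 * 3 * 3 * 3 * power(3, 0)
= 3 * 3 * 3 * 3 * 1
= 81


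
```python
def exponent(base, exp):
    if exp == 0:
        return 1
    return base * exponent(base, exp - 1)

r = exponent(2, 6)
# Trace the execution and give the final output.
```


exponent(2, 6)
= 2 * exponent(2, 5)
= 2 * 2 * exponent(2, 4)
= 2 * 2 * 2 * exponent(2, 3)
= 2 * 2 * 2 * 2 * exponent(2, 2)
= 2 * 2 * 2 * 2 * 2 * exponent(2, 1)
= 2 * 2 * 2 * 2 * 2 * 2 * exponent(2, 0)
= 2 * 2 * 2 * 2 * 2 * 2 * 1
= 64


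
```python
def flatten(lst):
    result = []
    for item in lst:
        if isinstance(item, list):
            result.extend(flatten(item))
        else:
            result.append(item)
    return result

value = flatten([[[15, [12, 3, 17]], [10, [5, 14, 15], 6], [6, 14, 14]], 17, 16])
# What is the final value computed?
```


flatten([[[15, [12, 3, 17]], [10, [5, 14, 15], 6], [6, 14, 14]], 17, 16])
Processing each element:
  [[15, [12, 3, 17]], [10, [5, 14, 15], 6], [6, 14, 14]] is a list -> flatten recursively -> [15, 12, 3, 17, 10, 5, 14, 15, 6, 6, 14, 14]
  17 is not a list -> append 17
  16 is not a list -> append 16
= [15, 12, 3, 17, 10, 5, 14, 15, 6, 6, 14, 14, 17, 16]


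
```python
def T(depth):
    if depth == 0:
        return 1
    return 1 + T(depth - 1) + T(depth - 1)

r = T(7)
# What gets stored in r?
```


T(7)
= 1 + T(6) + T(6)
= 1 + 2 * T(6)
T(k) = 2^(k+1) - 1
T(0) = 1
T(1) = 3
T(2) = 7
T(3) = 15
T(4) = 31
T(7) = 2^8 - 1 = 255


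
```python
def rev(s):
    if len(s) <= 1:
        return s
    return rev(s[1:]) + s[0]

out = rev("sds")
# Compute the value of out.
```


rev("sds")
= rev("ds") + "s"
= rev("s") + "d" + "s"
= "s" + "d" + "s"
= "sds"


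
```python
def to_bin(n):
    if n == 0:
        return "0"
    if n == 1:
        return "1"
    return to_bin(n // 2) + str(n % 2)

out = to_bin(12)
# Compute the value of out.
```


to_bin(12)
= to_bin(6) + "0"
= to_bin(3) + "0" + "0"
= to_bin(1) + "1" + "0" + "0"
= "1" + "1" + "0" + "0"
= "1100"


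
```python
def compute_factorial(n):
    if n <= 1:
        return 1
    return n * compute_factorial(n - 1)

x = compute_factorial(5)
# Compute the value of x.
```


compute_factorial(5)
= 5 * compute_factorial(4)
= 5 * 4 * compute_factorial(3)
= 5 * 4 * 3 * compute_factorial(2)
= 5 * 4 * 3 * 2 * compute_factorial(1)
= 5 * 4 * 3 * 2 * 1
= 120


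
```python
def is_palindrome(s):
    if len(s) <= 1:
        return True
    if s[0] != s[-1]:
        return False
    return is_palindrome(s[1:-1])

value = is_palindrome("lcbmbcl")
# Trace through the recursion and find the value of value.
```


is_palindrome("lcbmbcl")
"lcbmbcl": s[0]='l' == s[-1]='l' -> is_palindrome("cbmbc")
"cbmbc": s[0]='c' == s[-1]='c' -> is_palindrome("bmb")
"bmb": s[0]='b' == s[-1]='b' -> is_palindrome("m")
"m": len <= 1 -> True
= True
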